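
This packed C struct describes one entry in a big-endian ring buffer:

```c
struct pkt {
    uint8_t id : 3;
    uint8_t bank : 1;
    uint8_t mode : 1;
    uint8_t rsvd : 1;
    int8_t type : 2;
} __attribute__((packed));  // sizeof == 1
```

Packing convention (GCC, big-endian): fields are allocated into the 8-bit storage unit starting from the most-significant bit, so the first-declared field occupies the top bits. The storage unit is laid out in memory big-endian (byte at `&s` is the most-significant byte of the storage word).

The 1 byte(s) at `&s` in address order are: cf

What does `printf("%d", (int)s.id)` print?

[0]=0xcf (big-endian) → word 0xcf
id:3 @ bit 5 → (0xcf>>5)&0x7 = 0x6  ←
bank:1 @ bit 4 → (0xcf>>4)&0x1 = 0x0
mode:1 @ bit 3 → (0xcf>>3)&0x1 = 0x1
rsvd:1 @ bit 2 → (0xcf>>2)&0x1 = 0x1
type:2 @ bit 0 → (0xcf>>0)&0x3 = 0x3

6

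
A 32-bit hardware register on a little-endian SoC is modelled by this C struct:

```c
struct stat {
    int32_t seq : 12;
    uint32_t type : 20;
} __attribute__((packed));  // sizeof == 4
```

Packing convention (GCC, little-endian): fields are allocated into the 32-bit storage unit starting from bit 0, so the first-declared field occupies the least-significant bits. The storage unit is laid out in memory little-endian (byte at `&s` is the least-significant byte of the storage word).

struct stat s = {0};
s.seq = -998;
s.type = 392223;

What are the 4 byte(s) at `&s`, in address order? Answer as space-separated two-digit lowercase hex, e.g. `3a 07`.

1a fc c1 5f

seq (12b) val=-998 bits=0xc1a at bit 0: 0x00000c1a
type (20b) val=392223 bits=0x5fc1f at bit 12: 0x5fc1fc1a
word = 0x5fc1fc1a → little-endian bytes:
  [0]=0x1a  [1]=0xfc  [2]=0xc1  [3]=0x5f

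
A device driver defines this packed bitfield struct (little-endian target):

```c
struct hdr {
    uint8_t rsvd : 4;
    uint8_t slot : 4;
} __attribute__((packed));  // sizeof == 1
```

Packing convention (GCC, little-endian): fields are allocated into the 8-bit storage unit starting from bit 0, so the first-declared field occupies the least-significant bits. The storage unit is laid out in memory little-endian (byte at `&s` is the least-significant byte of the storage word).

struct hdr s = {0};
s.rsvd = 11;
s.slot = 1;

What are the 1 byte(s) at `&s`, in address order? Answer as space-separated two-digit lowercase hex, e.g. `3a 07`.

1b

rsvd:4 = 11 → 0xb << 0 → word 0x0b
slot:4 = 1 → 0x1 << 4 → word 0x1b
word = 0x1b → little-endian bytes:
  [0]=0x1b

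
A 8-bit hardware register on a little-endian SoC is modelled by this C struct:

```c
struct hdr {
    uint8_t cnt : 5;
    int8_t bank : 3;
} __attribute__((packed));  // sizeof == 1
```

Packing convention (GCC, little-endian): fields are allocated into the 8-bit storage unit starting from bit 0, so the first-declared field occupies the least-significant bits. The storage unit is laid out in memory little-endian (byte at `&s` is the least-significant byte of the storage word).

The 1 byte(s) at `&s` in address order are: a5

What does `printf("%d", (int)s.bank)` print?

-3

[0]=0xa5 (little-endian) → word 0xa5
cnt:5 @ bit 0 → (0xa5>>0)&0x1f = 0x5
bank:3 @ bit 5 → (0xa5>>5)&0x7 = 0x5  ←
bank signed 3b, MSB=1: 5 - 8 = -3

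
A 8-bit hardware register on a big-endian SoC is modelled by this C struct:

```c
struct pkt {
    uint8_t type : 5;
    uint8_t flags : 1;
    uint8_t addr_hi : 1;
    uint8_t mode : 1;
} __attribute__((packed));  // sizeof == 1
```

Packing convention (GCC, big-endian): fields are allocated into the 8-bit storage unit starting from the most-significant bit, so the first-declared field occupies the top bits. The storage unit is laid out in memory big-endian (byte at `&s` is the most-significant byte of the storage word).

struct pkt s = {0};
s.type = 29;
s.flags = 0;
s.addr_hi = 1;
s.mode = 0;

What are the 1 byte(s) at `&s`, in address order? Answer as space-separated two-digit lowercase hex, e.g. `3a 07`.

ea

[3+:5] type=29 & 0x1f = 0x1d; word=0xe8
[2+:1] flags=0 & 0x1 = 0x0; word=0xe8
[1+:1] addr_hi=1 & 0x1 = 0x1; word=0xea
[0+:1] mode=0 & 0x1 = 0x0; word=0xea
word = 0xea → big-endian bytes:
  [0]=0xea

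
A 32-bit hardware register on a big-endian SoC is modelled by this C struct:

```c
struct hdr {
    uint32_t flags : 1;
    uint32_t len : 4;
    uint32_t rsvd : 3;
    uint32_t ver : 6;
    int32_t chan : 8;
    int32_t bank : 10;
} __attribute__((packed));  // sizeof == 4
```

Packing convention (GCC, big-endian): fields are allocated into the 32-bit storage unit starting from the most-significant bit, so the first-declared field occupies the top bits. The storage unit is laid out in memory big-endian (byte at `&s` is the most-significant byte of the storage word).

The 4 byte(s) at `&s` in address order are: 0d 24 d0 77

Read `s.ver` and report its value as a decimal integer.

[0]=0x0d [1]=0x24 [2]=0xd0 [3]=0x77 (big-endian) → word 0x0d24d077
flags [31+:1] = (word>>31) & 0x1 = 0
len [27+:4] = (word>>27) & 0xf = 1
rsvd [24+:3] = (word>>24) & 0x7 = 5
ver [18+:6] = (word>>18) & 0x3f = 9  ←
chan [10+:8] = (word>>10) & 0xff = 52
bank [0+:10] = (word>>0) & 0x3ff = 119

9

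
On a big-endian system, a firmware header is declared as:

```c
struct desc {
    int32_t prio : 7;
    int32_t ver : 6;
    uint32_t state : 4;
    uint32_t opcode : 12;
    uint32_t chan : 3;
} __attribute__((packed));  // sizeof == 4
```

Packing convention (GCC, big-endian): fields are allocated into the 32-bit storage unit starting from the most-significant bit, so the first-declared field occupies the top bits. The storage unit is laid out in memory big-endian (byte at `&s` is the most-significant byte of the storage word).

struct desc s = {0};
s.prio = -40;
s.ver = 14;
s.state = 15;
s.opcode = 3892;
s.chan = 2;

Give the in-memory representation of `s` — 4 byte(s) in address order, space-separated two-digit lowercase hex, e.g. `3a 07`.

b0 77 f9 a2

[25+:7] prio=-40 & 0x7f = 0x58; word=0xb0000000
[19+:6] ver=14 & 0x3f = 0xe; word=0xb0700000
[15+:4] state=15 & 0xf = 0xf; word=0xb0778000
[3+:12] opcode=3892 & 0xfff = 0xf34; word=0xb077f9a0
[0+:3] chan=2 & 0x7 = 0x2; word=0xb077f9a2
word = 0xb077f9a2 → big-endian bytes:
  [0]=0xb0  [1]=0x77  [2]=0xf9  [3]=0xa2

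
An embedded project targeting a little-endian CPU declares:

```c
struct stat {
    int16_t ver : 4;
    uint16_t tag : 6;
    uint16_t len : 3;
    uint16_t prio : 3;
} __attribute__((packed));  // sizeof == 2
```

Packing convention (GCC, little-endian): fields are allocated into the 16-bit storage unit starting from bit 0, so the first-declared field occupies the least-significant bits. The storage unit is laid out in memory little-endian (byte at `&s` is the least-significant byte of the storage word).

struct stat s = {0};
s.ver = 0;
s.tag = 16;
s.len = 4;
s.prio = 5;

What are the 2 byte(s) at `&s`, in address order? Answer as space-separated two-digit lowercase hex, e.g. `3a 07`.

ver:4 = 0 → 0x0 << 0 → word 0x0000
tag:6 = 16 → 0x10 << 4 → word 0x0100
len:3 = 4 → 0x4 << 10 → word 0x1100
prio:3 = 5 → 0x5 << 13 → word 0xb100
word = 0xb100 → little-endian bytes:
  [0]=0x00  [1]=0xb1

00 b1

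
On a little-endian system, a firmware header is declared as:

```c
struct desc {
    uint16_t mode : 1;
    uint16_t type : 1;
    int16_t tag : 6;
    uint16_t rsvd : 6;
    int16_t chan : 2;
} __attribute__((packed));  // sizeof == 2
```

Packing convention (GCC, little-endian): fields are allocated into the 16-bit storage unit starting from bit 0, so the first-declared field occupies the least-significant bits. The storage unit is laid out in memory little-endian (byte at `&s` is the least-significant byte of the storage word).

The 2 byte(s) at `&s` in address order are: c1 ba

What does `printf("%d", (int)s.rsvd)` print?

[0]=0xc1 [1]=0xba (little-endian) → word 0xbac1
mode:1 @ bit 0 → (0xbac1>>0)&0x1 = 0x1
type:1 @ bit 1 → (0xbac1>>1)&0x1 = 0x0
tag:6 @ bit 2 → (0xbac1>>2)&0x3f = 0x30
rsvd:6 @ bit 8 → (0xbac1>>8)&0x3f = 0x3a  ←
chan:2 @ bit 14 → (0xbac1>>14)&0x3 = 0x2

58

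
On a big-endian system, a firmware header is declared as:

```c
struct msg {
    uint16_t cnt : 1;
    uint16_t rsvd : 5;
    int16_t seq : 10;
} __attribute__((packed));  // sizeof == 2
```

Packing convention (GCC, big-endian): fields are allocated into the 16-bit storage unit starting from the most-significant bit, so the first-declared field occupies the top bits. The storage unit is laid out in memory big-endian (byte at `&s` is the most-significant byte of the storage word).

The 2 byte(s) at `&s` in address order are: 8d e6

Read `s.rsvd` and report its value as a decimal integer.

[0]=0x8d [1]=0xe6 (big-endian) → word 0x8de6
cnt [15+:1] = (word>>15) & 0x1 = 1
rsvd [10+:5] = (word>>10) & 0x1f = 3  ←
seq [0+:10] = (word>>0) & 0x3ff = 486

3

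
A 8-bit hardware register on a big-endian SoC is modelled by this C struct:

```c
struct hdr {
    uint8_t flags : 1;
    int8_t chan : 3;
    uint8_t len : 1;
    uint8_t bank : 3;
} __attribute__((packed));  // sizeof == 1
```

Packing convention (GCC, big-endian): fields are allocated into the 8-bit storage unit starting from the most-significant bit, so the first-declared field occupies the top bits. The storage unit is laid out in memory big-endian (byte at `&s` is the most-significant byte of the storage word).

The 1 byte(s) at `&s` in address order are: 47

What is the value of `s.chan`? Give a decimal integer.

-4

[0]=0x47 (big-endian) → word 0x47
flags:1 @ bit 7 → (0x47>>7)&0x1 = 0x0
chan:3 @ bit 4 → (0x47>>4)&0x7 = 0x4  ←
len:1 @ bit 3 → (0x47>>3)&0x1 = 0x0
bank:3 @ bit 0 → (0x47>>0)&0x7 = 0x7
chan signed 3b, MSB=1: 4 - 8 = -4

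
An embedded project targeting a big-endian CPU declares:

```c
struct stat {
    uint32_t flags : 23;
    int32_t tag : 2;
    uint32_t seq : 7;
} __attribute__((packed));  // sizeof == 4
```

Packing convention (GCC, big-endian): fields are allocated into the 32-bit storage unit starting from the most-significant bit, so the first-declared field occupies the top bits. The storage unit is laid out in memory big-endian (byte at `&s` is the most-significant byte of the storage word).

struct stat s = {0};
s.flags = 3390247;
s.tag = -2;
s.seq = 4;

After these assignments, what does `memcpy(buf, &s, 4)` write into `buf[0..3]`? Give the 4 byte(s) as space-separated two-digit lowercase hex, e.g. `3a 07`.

67 76 4f 04

flags:23 = 3390247 → 0x33bb27 << 9 → word 0x67764e00
tag:2 = -2 → 0x2 << 7 → word 0x67764f00
seq:7 = 4 → 0x4 << 0 → word 0x67764f04
word = 0x67764f04 → big-endian bytes:
  [0]=0x67  [1]=0x76  [2]=0x4f  [3]=0x04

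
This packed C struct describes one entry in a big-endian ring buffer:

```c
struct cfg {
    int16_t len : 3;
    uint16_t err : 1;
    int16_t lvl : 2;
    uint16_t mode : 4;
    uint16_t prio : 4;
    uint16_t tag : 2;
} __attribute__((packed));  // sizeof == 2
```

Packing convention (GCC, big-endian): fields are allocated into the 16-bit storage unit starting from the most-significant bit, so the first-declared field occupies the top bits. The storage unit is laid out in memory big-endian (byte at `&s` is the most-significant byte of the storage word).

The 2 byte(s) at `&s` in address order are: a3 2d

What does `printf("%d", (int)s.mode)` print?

12

[0]=0xa3 [1]=0x2d (big-endian) → word 0xa32d
len:3 @ bit 13 → (0xa32d>>13)&0x7 = 0x5
err:1 @ bit 12 → (0xa32d>>12)&0x1 = 0x0
lvl:2 @ bit 10 → (0xa32d>>10)&0x3 = 0x0
mode:4 @ bit 6 → (0xa32d>>6)&0xf = 0xc  ←
prio:4 @ bit 2 → (0xa32d>>2)&0xf = 0xb
tag:2 @ bit 0 → (0xa32d>>0)&0x3 = 0x1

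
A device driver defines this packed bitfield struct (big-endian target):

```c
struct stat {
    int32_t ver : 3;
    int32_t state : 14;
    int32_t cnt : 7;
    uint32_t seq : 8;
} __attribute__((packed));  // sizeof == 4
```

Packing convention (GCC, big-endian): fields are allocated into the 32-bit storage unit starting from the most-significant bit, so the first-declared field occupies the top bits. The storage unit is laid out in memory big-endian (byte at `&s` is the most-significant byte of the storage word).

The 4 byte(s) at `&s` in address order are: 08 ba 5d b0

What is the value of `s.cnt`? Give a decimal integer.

-35

[0]=0x08 [1]=0xba [2]=0x5d [3]=0xb0 (big-endian) → word 0x08ba5db0
ver:3 @ bit 29 → (0x08ba5db0>>29)&0x7 = 0x0
state:14 @ bit 15 → (0x08ba5db0>>15)&0x3fff = 0x1174
cnt:7 @ bit 8 → (0x08ba5db0>>8)&0x7f = 0x5d  ←
seq:8 @ bit 0 → (0x08ba5db0>>0)&0xff = 0xb0
cnt signed 7b, MSB=1: 93 - 128 = -35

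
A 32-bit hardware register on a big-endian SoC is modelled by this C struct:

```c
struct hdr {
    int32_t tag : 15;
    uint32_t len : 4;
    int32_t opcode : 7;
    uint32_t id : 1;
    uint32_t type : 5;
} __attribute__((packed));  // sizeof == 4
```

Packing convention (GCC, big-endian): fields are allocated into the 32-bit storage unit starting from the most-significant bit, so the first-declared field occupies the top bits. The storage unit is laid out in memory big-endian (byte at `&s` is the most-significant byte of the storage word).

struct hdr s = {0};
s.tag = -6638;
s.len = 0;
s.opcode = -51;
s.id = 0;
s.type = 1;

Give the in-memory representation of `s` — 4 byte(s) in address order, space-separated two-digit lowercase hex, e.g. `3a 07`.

cc 24 13 41

tag (15b) val=-6638 bits=0x6612 at bit 17: 0xcc240000
len (4b) val=0 bits=0x0 at bit 13: 0xcc240000
opcode (7b) val=-51 bits=0x4d at bit 6: 0xcc241340
id (1b) val=0 bits=0x0 at bit 5: 0xcc241340
type (5b) val=1 bits=0x1 at bit 0: 0xcc241341
word = 0xcc241341 → big-endian bytes:
  [0]=0xcc  [1]=0x24  [2]=0x13  [3]=0x41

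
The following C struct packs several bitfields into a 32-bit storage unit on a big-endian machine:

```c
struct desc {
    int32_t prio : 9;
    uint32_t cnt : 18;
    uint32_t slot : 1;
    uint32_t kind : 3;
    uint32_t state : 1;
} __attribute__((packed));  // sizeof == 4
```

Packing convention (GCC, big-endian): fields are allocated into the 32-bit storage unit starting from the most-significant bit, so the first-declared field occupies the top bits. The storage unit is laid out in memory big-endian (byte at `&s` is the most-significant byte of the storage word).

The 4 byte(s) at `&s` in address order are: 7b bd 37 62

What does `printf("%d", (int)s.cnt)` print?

125371

[0]=0x7b [1]=0xbd [2]=0x37 [3]=0x62 (big-endian) → word 0x7bbd3762
prio [23+:9] = (word>>23) & 0x1ff = 247
cnt [5+:18] = (word>>5) & 0x3ffff = 125371  ←
slot [4+:1] = (word>>4) & 0x1 = 0
kind [1+:3] = (word>>1) & 0x7 = 1
state [0+:1] = (word>>0) & 0x1 = 0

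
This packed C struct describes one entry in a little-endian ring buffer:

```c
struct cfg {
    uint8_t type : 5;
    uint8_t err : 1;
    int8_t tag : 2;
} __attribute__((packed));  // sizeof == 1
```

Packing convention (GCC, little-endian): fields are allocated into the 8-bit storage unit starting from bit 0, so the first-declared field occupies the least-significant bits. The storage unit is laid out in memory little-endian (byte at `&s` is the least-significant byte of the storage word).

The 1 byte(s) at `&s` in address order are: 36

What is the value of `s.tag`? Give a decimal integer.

[0]=0x36 (little-endian) → word 0x36
type:5 @ bit 0 → (0x36>>0)&0x1f = 0x16
err:1 @ bit 5 → (0x36>>5)&0x1 = 0x1
tag:2 @ bit 6 → (0x36>>6)&0x3 = 0x0  ←
tag signed 2b, MSB=0: value = 0

0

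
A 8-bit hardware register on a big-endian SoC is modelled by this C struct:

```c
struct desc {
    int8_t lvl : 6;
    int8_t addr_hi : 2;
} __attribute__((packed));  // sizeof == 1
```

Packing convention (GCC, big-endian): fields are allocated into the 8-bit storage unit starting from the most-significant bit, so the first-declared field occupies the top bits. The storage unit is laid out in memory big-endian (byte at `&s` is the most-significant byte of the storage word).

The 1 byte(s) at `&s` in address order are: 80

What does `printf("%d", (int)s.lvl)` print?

-32

[0]=0x80 (big-endian) → word 0x80
lvl:6 @ bit 2 → (0x80>>2)&0x3f = 0x20  ←
addr_hi:2 @ bit 0 → (0x80>>0)&0x3 = 0x0
lvl signed 6b, MSB=1: 32 - 64 = -32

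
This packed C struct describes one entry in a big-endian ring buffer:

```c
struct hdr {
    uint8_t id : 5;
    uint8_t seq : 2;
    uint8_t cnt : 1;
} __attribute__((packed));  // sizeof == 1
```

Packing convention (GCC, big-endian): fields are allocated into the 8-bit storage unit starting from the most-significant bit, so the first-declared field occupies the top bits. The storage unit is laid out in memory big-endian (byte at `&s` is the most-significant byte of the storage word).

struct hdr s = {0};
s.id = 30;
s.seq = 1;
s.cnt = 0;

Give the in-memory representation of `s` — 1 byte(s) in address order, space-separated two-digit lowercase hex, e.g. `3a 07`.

id (5b) val=30 bits=0x1e at bit 3: 0xf0
seq (2b) val=1 bits=0x1 at bit 1: 0xf2
cnt (1b) val=0 bits=0x0 at bit 0: 0xf2
word = 0xf2 → big-endian bytes:
  [0]=0xf2

f2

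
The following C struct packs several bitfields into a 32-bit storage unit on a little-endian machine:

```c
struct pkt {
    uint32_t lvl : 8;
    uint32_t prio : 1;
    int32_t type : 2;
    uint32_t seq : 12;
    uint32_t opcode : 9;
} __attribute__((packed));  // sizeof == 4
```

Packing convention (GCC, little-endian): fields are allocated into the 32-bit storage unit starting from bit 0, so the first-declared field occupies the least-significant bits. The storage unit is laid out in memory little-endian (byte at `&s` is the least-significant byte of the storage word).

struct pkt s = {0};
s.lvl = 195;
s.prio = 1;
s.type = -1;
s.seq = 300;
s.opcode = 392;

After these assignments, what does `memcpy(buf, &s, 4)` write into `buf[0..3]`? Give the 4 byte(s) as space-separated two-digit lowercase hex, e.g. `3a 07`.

lvl (8b) val=195 bits=0xc3 at bit 0: 0x000000c3
prio (1b) val=1 bits=0x1 at bit 8: 0x000001c3
type (2b) val=-1 bits=0x3 at bit 9: 0x000007c3
seq (12b) val=300 bits=0x12c at bit 11: 0x000967c3
opcode (9b) val=392 bits=0x188 at bit 23: 0xc40967c3
word = 0xc40967c3 → little-endian bytes:
  [0]=0xc3  [1]=0x67  [2]=0x09  [3]=0xc4

c3 67 09 c4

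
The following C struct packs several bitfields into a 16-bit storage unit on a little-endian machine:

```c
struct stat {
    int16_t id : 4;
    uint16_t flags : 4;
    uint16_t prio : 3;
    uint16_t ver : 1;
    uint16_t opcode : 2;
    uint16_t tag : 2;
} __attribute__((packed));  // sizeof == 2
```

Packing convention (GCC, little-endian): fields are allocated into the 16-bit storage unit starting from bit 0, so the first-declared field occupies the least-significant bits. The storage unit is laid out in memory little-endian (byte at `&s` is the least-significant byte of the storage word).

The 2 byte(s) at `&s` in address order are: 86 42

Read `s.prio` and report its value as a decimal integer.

2

[0]=0x86 [1]=0x42 (little-endian) → word 0x4286
id:4 @ bit 0 → (0x4286>>0)&0xf = 0x6
flags:4 @ bit 4 → (0x4286>>4)&0xf = 0x8
prio:3 @ bit 8 → (0x4286>>8)&0x7 = 0x2  ←
ver:1 @ bit 11 → (0x4286>>11)&0x1 = 0x0
opcode:2 @ bit 12 → (0x4286>>12)&0x3 = 0x0
tag:2 @ bit 14 → (0x4286>>14)&0x3 = 0x1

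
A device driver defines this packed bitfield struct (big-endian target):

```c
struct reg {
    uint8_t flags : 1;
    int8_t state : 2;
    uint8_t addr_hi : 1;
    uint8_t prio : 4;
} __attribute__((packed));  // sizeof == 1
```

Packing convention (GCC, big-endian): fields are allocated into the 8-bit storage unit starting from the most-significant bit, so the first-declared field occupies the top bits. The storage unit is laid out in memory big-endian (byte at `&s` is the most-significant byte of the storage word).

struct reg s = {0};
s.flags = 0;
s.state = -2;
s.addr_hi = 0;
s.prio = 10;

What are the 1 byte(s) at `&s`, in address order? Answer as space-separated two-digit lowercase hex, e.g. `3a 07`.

4a

flags (1b) val=0 bits=0x0 at bit 7: 0x00
state (2b) val=-2 bits=0x2 at bit 5: 0x40
addr_hi (1b) val=0 bits=0x0 at bit 4: 0x40
prio (4b) val=10 bits=0xa at bit 0: 0x4a
word = 0x4a → big-endian bytes:
  [0]=0x4a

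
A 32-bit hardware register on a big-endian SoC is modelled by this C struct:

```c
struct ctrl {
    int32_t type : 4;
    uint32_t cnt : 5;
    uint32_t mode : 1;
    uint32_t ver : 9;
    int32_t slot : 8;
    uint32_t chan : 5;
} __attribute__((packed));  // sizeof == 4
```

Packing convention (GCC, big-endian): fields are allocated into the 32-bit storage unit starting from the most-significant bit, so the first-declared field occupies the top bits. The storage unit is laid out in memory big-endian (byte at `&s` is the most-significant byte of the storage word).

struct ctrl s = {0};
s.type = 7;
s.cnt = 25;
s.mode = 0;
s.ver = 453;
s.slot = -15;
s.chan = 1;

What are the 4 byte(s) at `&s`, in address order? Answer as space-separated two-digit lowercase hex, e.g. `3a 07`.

7c b8 be 21

type:4 = 7 → 0x7 << 28 → word 0x70000000
cnt:5 = 25 → 0x19 << 23 → word 0x7c800000
mode:1 = 0 → 0x0 << 22 → word 0x7c800000
ver:9 = 453 → 0x1c5 << 13 → word 0x7cb8a000
slot:8 = -15 → 0xf1 << 5 → word 0x7cb8be20
chan:5 = 1 → 0x1 << 0 → word 0x7cb8be21
word = 0x7cb8be21 → big-endian bytes:
  [0]=0x7c  [1]=0xb8  [2]=0xbe  [3]=0x21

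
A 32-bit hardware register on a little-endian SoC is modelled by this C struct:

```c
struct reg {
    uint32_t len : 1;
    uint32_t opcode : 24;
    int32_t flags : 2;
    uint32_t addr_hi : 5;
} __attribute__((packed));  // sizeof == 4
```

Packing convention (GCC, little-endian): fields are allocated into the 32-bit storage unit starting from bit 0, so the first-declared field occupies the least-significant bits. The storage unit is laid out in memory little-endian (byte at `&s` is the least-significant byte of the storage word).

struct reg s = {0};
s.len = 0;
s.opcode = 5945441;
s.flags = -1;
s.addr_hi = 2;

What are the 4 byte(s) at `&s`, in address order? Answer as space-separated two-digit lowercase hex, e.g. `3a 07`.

c2 70 b5 16

len:1 = 0 → 0x0 << 0 → word 0x00000000
opcode:24 = 5945441 → 0x5ab861 << 1 → word 0x00b570c2
flags:2 = -1 → 0x3 << 25 → word 0x06b570c2
addr_hi:5 = 2 → 0x2 << 27 → word 0x16b570c2
word = 0x16b570c2 → little-endian bytes:
  [0]=0xc2  [1]=0x70  [2]=0xb5  [3]=0x16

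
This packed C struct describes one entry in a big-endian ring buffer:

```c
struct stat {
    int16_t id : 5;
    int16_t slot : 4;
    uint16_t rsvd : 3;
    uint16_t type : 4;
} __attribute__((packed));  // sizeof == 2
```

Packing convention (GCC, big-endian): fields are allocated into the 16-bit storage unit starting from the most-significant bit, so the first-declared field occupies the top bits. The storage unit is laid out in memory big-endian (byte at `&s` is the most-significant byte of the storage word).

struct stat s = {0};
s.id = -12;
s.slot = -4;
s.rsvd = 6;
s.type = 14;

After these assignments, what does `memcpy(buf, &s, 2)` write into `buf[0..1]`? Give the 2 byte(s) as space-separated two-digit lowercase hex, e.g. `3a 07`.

id:5 = -12 → 0x14 << 11 → word 0xa000
slot:4 = -4 → 0xc << 7 → word 0xa600
rsvd:3 = 6 → 0x6 << 4 → word 0xa660
type:4 = 14 → 0xe << 0 → word 0xa66e
word = 0xa66e → big-endian bytes:
  [0]=0xa6  [1]=0x6e

a6 6e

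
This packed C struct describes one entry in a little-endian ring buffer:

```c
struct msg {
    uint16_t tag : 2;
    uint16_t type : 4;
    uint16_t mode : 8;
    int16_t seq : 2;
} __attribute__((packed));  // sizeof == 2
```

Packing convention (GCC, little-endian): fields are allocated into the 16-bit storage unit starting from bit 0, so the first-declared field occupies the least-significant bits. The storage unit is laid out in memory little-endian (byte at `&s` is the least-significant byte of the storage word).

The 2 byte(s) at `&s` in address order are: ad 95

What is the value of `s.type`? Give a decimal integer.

[0]=0xad [1]=0x95 (little-endian) → word 0x95ad
tag [0+:2] = (word>>0) & 0x3 = 1
type [2+:4] = (word>>2) & 0xf = 11  ←
mode [6+:8] = (word>>6) & 0xff = 86
seq [14+:2] = (word>>14) & 0x3 = 2

11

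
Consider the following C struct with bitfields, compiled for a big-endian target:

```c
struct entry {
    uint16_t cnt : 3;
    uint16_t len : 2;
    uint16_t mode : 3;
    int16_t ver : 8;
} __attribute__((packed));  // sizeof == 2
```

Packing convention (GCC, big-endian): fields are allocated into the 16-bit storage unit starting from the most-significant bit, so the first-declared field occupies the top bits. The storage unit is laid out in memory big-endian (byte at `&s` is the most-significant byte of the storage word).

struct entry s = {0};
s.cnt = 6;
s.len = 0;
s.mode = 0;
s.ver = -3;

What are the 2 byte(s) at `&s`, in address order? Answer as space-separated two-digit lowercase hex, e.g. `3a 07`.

c0 fd

cnt:3 = 6 → 0x6 << 13 → word 0xc000
len:2 = 0 → 0x0 << 11 → word 0xc000
mode:3 = 0 → 0x0 << 8 → word 0xc000
ver:8 = -3 → 0xfd << 0 → word 0xc0fd
word = 0xc0fd → big-endian bytes:
  [0]=0xc0  [1]=0xfd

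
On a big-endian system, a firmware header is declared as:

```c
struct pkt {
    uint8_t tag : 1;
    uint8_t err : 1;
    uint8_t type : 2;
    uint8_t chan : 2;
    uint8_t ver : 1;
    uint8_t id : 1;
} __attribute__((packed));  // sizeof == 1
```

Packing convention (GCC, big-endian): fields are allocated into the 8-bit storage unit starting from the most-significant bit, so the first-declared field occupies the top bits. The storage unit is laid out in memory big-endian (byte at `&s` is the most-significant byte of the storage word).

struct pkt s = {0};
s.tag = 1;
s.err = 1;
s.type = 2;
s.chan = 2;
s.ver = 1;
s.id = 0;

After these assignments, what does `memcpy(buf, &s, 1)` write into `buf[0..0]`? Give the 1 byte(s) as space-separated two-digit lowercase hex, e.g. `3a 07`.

[7+:1] tag=1 & 0x1 = 0x1; word=0x80
[6+:1] err=1 & 0x1 = 0x1; word=0xc0
[4+:2] type=2 & 0x3 = 0x2; word=0xe0
[2+:2] chan=2 & 0x3 = 0x2; word=0xe8
[1+:1] ver=1 & 0x1 = 0x1; word=0xea
[0+:1] id=0 & 0x1 = 0x0; word=0xea
word = 0xea → big-endian bytes:
  [0]=0xea

ea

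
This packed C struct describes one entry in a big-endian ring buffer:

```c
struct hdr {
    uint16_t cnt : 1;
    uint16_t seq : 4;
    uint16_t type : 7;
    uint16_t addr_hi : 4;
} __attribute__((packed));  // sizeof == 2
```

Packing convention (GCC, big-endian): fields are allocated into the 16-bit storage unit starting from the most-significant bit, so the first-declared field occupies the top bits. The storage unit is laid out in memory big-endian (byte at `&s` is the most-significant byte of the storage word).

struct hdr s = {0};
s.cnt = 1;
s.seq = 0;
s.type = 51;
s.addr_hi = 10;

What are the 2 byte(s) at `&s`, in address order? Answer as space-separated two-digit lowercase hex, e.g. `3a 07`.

cnt (1b) val=1 bits=0x1 at bit 15: 0x8000
seq (4b) val=0 bits=0x0 at bit 11: 0x8000
type (7b) val=51 bits=0x33 at bit 4: 0x8330
addr_hi (4b) val=10 bits=0xa at bit 0: 0x833a
word = 0x833a → big-endian bytes:
  [0]=0x83  [1]=0x3a

83 3a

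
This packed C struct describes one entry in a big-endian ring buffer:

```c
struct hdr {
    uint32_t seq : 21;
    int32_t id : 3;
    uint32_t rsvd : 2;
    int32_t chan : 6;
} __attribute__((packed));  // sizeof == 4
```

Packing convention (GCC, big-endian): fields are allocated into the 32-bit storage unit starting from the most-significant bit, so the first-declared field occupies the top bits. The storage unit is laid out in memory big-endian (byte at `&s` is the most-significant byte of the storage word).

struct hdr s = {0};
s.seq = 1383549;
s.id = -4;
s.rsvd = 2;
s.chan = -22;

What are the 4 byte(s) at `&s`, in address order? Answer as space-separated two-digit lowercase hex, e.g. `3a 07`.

[11+:21] seq=1383549 & 0x1fffff = 0x151c7d; word=0xa8e3e800
[8+:3] id=-4 & 0x7 = 0x4; word=0xa8e3ec00
[6+:2] rsvd=2 & 0x3 = 0x2; word=0xa8e3ec80
[0+:6] chan=-22 & 0x3f = 0x2a; word=0xa8e3ecaa
word = 0xa8e3ecaa → big-endian bytes:
  [0]=0xa8  [1]=0xe3  [2]=0xec  [3]=0xaa

a8 e3 ec aa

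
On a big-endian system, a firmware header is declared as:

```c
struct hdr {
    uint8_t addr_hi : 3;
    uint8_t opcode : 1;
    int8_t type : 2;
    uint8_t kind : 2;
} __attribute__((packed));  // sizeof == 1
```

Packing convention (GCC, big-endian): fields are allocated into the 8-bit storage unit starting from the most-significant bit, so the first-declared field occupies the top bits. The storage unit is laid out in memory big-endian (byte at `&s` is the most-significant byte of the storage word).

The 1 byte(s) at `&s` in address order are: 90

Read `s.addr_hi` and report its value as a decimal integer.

4

[0]=0x90 (big-endian) → word 0x90
addr_hi [5+:3] = (word>>5) & 0x7 = 4  ←
opcode [4+:1] = (word>>4) & 0x1 = 1
type [2+:2] = (word>>2) & 0x3 = 0
kind [0+:2] = (word>>0) & 0x3 = 0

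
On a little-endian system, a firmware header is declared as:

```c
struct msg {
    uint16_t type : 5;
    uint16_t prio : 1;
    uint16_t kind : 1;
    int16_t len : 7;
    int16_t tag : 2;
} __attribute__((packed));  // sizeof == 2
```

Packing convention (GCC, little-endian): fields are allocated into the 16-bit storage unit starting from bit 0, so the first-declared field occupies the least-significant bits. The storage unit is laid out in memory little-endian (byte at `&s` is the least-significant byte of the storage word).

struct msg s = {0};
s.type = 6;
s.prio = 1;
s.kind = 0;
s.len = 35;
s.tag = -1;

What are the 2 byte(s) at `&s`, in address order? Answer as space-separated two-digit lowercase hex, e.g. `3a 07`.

a6 d1

type:5 = 6 → 0x6 << 0 → word 0x0006
prio:1 = 1 → 0x1 << 5 → word 0x0026
kind:1 = 0 → 0x0 << 6 → word 0x0026
len:7 = 35 → 0x23 << 7 → word 0x11a6
tag:2 = -1 → 0x3 << 14 → word 0xd1a6
word = 0xd1a6 → little-endian bytes:
  [0]=0xa6  [1]=0xd1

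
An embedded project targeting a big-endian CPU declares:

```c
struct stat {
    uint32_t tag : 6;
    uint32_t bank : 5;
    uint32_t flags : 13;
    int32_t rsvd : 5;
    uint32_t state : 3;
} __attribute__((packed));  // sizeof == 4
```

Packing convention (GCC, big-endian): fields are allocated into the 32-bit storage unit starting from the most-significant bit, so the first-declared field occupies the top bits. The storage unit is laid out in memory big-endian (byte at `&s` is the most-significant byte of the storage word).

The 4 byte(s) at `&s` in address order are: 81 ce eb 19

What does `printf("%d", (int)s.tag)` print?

32

[0]=0x81 [1]=0xce [2]=0xeb [3]=0x19 (big-endian) → word 0x81ceeb19
tag:6 @ bit 26 → (0x81ceeb19>>26)&0x3f = 0x20  ←
bank:5 @ bit 21 → (0x81ceeb19>>21)&0x1f = 0xe
flags:13 @ bit 8 → (0x81ceeb19>>8)&0x1fff = 0xeeb
rsvd:5 @ bit 3 → (0x81ceeb19>>3)&0x1f = 0x3
state:3 @ bit 0 → (0x81ceeb19>>0)&0x7 = 0x1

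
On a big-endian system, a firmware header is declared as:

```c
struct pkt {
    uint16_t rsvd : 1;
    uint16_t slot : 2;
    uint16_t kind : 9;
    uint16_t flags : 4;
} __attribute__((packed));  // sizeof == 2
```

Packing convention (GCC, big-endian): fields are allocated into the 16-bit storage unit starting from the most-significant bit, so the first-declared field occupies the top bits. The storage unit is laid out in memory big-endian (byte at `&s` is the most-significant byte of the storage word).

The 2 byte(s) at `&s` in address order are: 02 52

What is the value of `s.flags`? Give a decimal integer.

[0]=0x02 [1]=0x52 (big-endian) → word 0x0252
rsvd [15+:1] = (word>>15) & 0x1 = 0
slot [13+:2] = (word>>13) & 0x3 = 0
kind [4+:9] = (word>>4) & 0x1ff = 37
flags [0+:4] = (word>>0) & 0xf = 2  ←

2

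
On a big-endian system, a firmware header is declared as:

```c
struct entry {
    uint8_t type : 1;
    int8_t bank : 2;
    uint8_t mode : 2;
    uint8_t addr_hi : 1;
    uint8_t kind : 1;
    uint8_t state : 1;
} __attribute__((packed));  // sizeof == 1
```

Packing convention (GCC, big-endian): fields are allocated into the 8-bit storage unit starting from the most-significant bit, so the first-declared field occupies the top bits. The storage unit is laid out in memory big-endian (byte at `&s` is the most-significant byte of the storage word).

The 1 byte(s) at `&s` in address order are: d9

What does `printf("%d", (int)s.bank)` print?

-2

[0]=0xd9 (big-endian) → word 0xd9
type [7+:1] = (word>>7) & 0x1 = 1
bank [5+:2] = (word>>5) & 0x3 = 2  ←
mode [3+:2] = (word>>3) & 0x3 = 3
addr_hi [2+:1] = (word>>2) & 0x1 = 0
kind [1+:1] = (word>>1) & 0x1 = 0
state [0+:1] = (word>>0) & 0x1 = 1
bank signed 2b, MSB=1: 2 - 4 = -2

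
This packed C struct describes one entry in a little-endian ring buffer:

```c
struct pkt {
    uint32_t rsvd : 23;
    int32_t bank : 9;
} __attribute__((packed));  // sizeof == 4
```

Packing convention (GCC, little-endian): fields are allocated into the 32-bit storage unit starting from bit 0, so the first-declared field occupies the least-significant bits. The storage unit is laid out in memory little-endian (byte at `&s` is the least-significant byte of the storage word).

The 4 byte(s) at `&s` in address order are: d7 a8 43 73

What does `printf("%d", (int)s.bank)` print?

230

[0]=0xd7 [1]=0xa8 [2]=0x43 [3]=0x73 (little-endian) → word 0x7343a8d7
rsvd [0+:23] = (word>>0) & 0x7fffff = 4434135
bank [23+:9] = (word>>23) & 0x1ff = 230  ←
bank signed 9b, MSB=0: value = 230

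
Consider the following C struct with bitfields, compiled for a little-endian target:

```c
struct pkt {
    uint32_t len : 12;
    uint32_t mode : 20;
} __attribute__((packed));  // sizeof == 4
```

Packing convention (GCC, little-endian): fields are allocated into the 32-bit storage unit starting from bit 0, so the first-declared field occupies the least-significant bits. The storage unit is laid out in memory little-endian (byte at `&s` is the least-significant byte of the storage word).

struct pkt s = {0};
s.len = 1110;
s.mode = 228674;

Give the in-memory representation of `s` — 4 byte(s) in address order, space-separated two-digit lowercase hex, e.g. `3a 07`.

56 24 d4 37

len:12 = 1110 → 0x456 << 0 → word 0x00000456
mode:20 = 228674 → 0x37d42 << 12 → word 0x37d42456
word = 0x37d42456 → little-endian bytes:
  [0]=0x56  [1]=0x24  [2]=0xd4  [3]=0x37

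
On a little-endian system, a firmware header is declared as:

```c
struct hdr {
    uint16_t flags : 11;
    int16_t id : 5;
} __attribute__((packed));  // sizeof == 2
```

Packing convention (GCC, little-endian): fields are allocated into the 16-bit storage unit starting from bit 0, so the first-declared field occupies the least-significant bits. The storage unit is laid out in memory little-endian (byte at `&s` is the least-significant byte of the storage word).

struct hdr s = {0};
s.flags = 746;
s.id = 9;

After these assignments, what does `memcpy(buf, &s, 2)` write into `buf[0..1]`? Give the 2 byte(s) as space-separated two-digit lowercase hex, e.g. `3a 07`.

[0+:11] flags=746 & 0x7ff = 0x2ea; word=0x02ea
[11+:5] id=9 & 0x1f = 0x9; word=0x4aea
word = 0x4aea → little-endian bytes:
  [0]=0xea  [1]=0x4a

ea 4a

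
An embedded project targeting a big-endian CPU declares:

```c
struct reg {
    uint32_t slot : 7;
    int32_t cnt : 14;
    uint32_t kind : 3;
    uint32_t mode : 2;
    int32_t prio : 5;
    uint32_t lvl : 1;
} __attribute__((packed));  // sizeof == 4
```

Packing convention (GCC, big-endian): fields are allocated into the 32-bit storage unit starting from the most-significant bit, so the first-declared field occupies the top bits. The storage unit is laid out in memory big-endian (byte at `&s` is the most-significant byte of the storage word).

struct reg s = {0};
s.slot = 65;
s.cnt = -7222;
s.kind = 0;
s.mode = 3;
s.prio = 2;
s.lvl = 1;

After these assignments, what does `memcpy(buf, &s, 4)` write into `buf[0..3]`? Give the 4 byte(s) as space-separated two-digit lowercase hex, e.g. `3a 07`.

slot (7b) val=65 bits=0x41 at bit 25: 0x82000000
cnt (14b) val=-7222 bits=0x23ca at bit 11: 0x831e5000
kind (3b) val=0 bits=0x0 at bit 8: 0x831e5000
mode (2b) val=3 bits=0x3 at bit 6: 0x831e50c0
prio (5b) val=2 bits=0x2 at bit 1: 0x831e50c4
lvl (1b) val=1 bits=0x1 at bit 0: 0x831e50c5
word = 0x831e50c5 → big-endian bytes:
  [0]=0x83  [1]=0x1e  [2]=0x50  [3]=0xc5

83 1e 50 c5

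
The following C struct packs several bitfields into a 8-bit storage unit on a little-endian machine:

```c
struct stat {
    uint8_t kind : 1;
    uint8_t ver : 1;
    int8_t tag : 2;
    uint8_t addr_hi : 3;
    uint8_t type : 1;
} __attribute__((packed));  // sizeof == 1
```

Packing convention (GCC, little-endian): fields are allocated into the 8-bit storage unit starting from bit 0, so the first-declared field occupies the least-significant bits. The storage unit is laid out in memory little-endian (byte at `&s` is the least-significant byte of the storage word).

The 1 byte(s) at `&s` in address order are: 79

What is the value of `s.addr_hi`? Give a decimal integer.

7

[0]=0x79 (little-endian) → word 0x79
kind [0+:1] = (word>>0) & 0x1 = 1
ver [1+:1] = (word>>1) & 0x1 = 0
tag [2+:2] = (word>>2) & 0x3 = 2
addr_hi [4+:3] = (word>>4) & 0x7 = 7  ←
type [7+:1] = (word>>7) & 0x1 = 0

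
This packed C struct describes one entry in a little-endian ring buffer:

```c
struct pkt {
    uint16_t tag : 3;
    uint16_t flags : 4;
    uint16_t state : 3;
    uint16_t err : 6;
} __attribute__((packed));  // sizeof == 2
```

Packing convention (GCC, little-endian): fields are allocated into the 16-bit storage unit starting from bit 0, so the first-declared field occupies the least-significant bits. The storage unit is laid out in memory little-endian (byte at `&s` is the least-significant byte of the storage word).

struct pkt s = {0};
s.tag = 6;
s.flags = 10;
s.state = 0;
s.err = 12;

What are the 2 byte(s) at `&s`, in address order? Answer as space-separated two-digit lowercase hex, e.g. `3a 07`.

56 30

[0+:3] tag=6 & 0x7 = 0x6; word=0x0006
[3+:4] flags=10 & 0xf = 0xa; word=0x0056
[7+:3] state=0 & 0x7 = 0x0; word=0x0056
[10+:6] err=12 & 0x3f = 0xc; word=0x3056
word = 0x3056 → little-endian bytes:
  [0]=0x56  [1]=0x30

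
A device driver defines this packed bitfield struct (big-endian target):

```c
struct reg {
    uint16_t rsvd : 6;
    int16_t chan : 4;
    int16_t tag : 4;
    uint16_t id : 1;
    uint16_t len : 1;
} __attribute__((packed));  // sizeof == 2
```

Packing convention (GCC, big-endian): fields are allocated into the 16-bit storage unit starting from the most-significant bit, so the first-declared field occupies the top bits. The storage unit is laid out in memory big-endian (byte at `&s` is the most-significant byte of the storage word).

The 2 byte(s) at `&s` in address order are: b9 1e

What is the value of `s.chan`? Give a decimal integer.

4

[0]=0xb9 [1]=0x1e (big-endian) → word 0xb91e
rsvd [10+:6] = (word>>10) & 0x3f = 46
chan [6+:4] = (word>>6) & 0xf = 4  ←
tag [2+:4] = (word>>2) & 0xf = 7
id [1+:1] = (word>>1) & 0x1 = 1
len [0+:1] = (word>>0) & 0x1 = 0
chan signed 4b, MSB=0: value = 4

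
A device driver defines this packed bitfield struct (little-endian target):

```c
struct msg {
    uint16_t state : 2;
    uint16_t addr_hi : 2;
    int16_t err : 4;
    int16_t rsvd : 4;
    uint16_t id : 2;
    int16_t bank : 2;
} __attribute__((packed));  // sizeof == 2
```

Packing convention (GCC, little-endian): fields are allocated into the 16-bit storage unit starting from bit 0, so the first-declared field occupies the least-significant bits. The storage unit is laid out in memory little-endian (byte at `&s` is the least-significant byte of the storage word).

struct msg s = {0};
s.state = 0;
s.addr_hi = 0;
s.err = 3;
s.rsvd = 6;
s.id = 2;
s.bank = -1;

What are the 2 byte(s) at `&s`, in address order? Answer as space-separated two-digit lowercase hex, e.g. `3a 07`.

state:2 = 0 → 0x0 << 0 → word 0x0000
addr_hi:2 = 0 → 0x0 << 2 → word 0x0000
err:4 = 3 → 0x3 << 4 → word 0x0030
rsvd:4 = 6 → 0x6 << 8 → word 0x0630
id:2 = 2 → 0x2 << 12 → word 0x2630
bank:2 = -1 → 0x3 << 14 → word 0xe630
word = 0xe630 → little-endian bytes:
  [0]=0x30  [1]=0xe6

30 e6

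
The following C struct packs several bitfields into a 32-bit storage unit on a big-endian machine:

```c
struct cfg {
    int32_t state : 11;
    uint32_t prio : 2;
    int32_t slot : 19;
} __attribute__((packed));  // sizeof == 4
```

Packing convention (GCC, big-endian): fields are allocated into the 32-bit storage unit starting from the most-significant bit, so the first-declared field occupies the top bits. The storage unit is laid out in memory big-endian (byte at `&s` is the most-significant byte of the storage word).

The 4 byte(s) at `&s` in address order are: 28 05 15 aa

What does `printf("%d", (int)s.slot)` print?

-191062

[0]=0x28 [1]=0x05 [2]=0x15 [3]=0xaa (big-endian) → word 0x280515aa
state:11 @ bit 21 → (0x280515aa>>21)&0x7ff = 0x140
prio:2 @ bit 19 → (0x280515aa>>19)&0x3 = 0x0
slot:19 @ bit 0 → (0x280515aa>>0)&0x7ffff = 0x515aa  ←
slot signed 19b, MSB=1: 333226 - 524288 = -191062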